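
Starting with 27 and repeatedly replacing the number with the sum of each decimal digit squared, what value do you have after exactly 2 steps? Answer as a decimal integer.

27 → 2² + 7² = 4 + 49 = 53
53 → 5² + 3² = 25 + 9 = 34

34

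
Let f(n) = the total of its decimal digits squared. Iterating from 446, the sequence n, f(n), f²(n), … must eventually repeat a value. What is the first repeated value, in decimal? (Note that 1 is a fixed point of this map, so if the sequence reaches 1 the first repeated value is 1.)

1

446 → 68
68 → 100
100 → 1  — reached the fixed point 1.
1 → 1, so 1 is the first repeated value.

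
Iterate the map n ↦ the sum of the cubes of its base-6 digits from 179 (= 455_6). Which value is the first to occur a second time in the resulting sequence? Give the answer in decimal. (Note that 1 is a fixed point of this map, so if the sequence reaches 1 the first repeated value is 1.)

1

179 = (4,5,5)_6 → 314
314 = (1,2,4,2)_6 → 81
81 = (2,1,3)_6 → 36
36 = (1,0,0)_6 → 1  — reached the fixed point 1.
1 → 1, so 1 is the first repeated value.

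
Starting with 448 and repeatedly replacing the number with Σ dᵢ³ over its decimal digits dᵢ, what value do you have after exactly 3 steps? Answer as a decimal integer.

520

448 → 4³ + 4³ + 8³ = 640
640 → 6³ + 4³ + 0³ = 280
280 → 2³ + 8³ + 0³ = 520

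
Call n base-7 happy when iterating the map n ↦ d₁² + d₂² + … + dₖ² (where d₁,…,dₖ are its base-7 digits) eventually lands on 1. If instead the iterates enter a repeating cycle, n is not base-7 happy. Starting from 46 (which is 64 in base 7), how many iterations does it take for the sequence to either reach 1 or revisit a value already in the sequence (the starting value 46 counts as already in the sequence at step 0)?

3

46 = (6,4)_7 → 6² + 4² = 52
52 = (1,0,3)_7 → 1² + 0² + 3² = 10
10 = (1,3)_7 → 1² + 3² = 10  — 10 repeats.
That took 3 steps.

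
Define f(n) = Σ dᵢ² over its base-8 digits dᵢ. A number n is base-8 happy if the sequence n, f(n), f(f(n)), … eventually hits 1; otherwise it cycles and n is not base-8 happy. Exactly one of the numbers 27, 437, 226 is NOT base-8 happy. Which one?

226

27: 27 → 18 → 8 → 1  — reaches 1 (base-8 happy)
437: 437 → 97 → 18 → 8 → 1  — reaches 1 (base-8 happy)
226: 226 → 29 → 34 → 20 → 20  — repeats 20 (not base-8 happy)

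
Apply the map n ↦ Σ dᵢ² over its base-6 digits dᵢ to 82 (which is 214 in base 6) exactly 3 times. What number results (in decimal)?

82 = (2,1,4)_6 → 2² + 1² + 4² = 4 + 1 + 16 = 21
21 = (3,3)_6 → 3² + 3² = 9 + 9 = 18
18 = (3,0)_6 → 3² + 0² = 9 + 0 = 9

9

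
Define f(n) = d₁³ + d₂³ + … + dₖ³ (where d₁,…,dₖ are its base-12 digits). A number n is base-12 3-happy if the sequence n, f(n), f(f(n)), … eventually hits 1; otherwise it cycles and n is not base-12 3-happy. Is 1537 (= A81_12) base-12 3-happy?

base-12 3-happy

1537 = (10,8,1)_12 → 10³ + 8³ + 1³ = 1513
1513 = (10,6,1)_12 → 10³ + 6³ + 1³ = 1217
1217 = (8,5,5)_12 → 8³ + 5³ + 5³ = 762
762 = (5,3,6)_12 → 5³ + 3³ + 6³ = 368
368 = (2,6,8)_12 → 2³ + 6³ + 8³ = 736
736 = (5,1,4)_12 → 5³ + 1³ + 4³ = 190
190 = (1,3,10)_12 → 1³ + 3³ + 10³ = 1028
1028 = (7,1,8)_12 → 7³ + 1³ + 8³ = 856
856 = (5,11,4)_12 → 5³ + 11³ + 4³ = 1520
1520 = (10,6,8)_12 → 10³ + 6³ + 8³ = 1728
1728 = (1,0,0,0)_12 → 1³ + 0³ + 0³ + 0³ = 1  — reached 1.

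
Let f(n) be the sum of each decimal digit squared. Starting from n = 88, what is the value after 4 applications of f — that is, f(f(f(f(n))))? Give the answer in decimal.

51

88 → 8² + 8² = 64 + 64 = 128
128 → 1² + 2² + 8² = 1 + 4 + 64 = 69
69 → 6² + 9² = 36 + 81 = 117
117 → 1² + 1² + 7² = 1 + 1 + 49 = 51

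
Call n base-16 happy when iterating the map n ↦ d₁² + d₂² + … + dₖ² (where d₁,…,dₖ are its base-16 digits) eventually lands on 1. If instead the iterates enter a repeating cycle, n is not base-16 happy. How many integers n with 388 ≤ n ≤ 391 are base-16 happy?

1

388: 388 → 81 → 26 → 101 → 61 → 178 → 125 → 218 → 269 → 170 → 200 → 208 → 169 → 181 → 146 → 85 → 50 → 13 → 169  (repeats 169)
389: 389 → 90 → 125 → 218 → 269 → 170 → 200 → 208 → 169 → 181 → 146 → 85 → 50 → 13 → 169  (repeats 169)
390: 390 → 101 → 61 → 178 → 125 → 218 → 269 → 170 → 200 → 208 → 169 → 181 → 146 → 85 → 50 → 13 → 169  (repeats 169)
391: 391 → 114 → 53 → 34 → 8 → 64 → 16 → 1  (reaches 1)
base-16 happy: 391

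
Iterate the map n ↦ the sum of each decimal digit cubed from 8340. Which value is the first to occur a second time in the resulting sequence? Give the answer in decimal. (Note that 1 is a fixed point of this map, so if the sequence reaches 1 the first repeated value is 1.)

153

8340 → 8³ + 3³ + 4³ + 0³ = 512 + 27 + 64 + 0 = 603
603 → 6³ + 0³ + 3³ = 216 + 0 + 27 = 243
243 → 2³ + 4³ + 3³ = 8 + 64 + 27 = 99
99 → 9³ + 9³ = 729 + 729 = 1458
1458 → 1³ + 4³ + 5³ + 8³ = 1 + 64 + 125 + 512 = 702
702 → 7³ + 0³ + 2³ = 343 + 0 + 8 = 351
351 → 3³ + 5³ + 1³ = 27 + 125 + 1 = 153
153 → 1³ + 5³ + 3³ = 1 + 125 + 27 = 153  — 153 already appeared earlier.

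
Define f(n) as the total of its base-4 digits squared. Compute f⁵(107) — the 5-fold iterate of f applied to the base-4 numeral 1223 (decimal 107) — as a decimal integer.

107 = (1,2,2,3)_4 → 1² + 2² + 2² + 3² = 18
18 = (1,0,2)_4 → 1² + 0² + 2² = 5
5 = (1,1)_4 → 1² + 1² = 2
2 = (2)_4 → 2² = 4
4 = (1,0)_4 → 1² + 0² = 1

1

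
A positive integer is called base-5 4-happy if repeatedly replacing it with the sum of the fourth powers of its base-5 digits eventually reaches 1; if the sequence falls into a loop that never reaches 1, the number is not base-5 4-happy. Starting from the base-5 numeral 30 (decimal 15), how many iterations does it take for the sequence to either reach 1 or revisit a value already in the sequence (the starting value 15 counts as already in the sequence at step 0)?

9

15 = (3,0)_5 → 3⁴ + 0⁴ = 81 + 0 = 81
81 = (3,1,1)_5 → 3⁴ + 1⁴ + 1⁴ = 81 + 1 + 1 = 83
83 = (3,1,3)_5 → 3⁴ + 1⁴ + 3⁴ = 81 + 1 + 81 = 163
163 = (1,1,2,3)_5 → 1⁴ + 1⁴ + 2⁴ + 3⁴ = 1 + 1 + 16 + 81 = 99
99 = (3,4,4)_5 → 3⁴ + 4⁴ + 4⁴ = 81 + 256 + 256 = 593
593 = (4,3,3,3)_5 → 4⁴ + 3⁴ + 3⁴ + 3⁴ = 256 + 81 + 81 + 81 = 499
499 = (3,4,4,4)_5 → 3⁴ + 4⁴ + 4⁴ + 4⁴ = 81 + 256 + 256 + 256 = 849
849 = (1,1,3,4,4)_5 → 1⁴ + 1⁴ + 3⁴ + 4⁴ + 4⁴ = 1 + 1 + 81 + 256 + 256 = 595
595 = (4,3,4,0)_5 → 4⁴ + 3⁴ + 4⁴ + 0⁴ = 256 + 81 + 256 + 0 = 593  — 593 repeats.
That took 9 steps.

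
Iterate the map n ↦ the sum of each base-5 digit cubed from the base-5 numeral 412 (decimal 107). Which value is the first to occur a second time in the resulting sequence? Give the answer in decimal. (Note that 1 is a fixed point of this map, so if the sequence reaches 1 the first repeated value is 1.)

107 = (4,1,2)_5 → 4³ + 1³ + 2³ = 64 + 1 + 8 = 73
73 = (2,4,3)_5 → 2³ + 4³ + 3³ = 8 + 64 + 27 = 99
99 = (3,4,4)_5 → 3³ + 4³ + 4³ = 27 + 64 + 64 = 155
155 = (1,1,1,0)_5 → 1³ + 1³ + 1³ + 0³ = 1 + 1 + 1 + 0 = 3
3 = (3)_5 → 3³ = 27
27 = (1,0,2)_5 → 1³ + 0³ + 2³ = 1 + 0 + 8 = 9
9 = (1,4)_5 → 1³ + 4³ = 1 + 64 = 65
65 = (2,3,0)_5 → 2³ + 3³ + 0³ = 8 + 27 + 0 = 35
35 = (1,2,0)_5 → 1³ + 2³ + 0³ = 1 + 8 + 0 = 9  — 9 already appeared earlier.

9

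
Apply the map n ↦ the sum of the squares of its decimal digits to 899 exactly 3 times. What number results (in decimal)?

32

899 → 8² + 9² + 9² = 226
226 → 2² + 2² + 6² = 44
44 → 4² + 4² = 32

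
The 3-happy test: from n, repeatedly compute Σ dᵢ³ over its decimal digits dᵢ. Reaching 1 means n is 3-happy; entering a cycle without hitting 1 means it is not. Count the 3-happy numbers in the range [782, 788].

782: 782 → 863 → 755 → 593 → 881 → 1025 → 134 → 92 → 737 → 713 → 371 → 371  — not 3-happy
783: 783 → 882 → 1032 → 36 → 243 → 99 → 1458 → 702 → 351 → 153 → 153  — not 3-happy
784: 784 → 919 → 1459 → 919  — not 3-happy
785: 785 → 980 → 1241 → 74 → 407 → 407  — not 3-happy
786: 786 → 1071 → 345 → 216 → 225 → 141 → 66 → 432 → 99 → 1458 → 702 → 351 → 153 → 153  — not 3-happy
787: 787 → 1198 → 1243 → 100 → 1  — 3-happy
788: 788 → 1367 → 587 → 980 → 1241 → 74 → 407 → 407  — not 3-happy
3-happy: 787

1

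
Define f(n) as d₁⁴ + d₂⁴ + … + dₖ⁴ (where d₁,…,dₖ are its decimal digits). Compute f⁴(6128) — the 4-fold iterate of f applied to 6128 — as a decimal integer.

13154

6128 → 6⁴ + 1⁴ + 2⁴ + 8⁴ = 1296 + 1 + 16 + 4096 = 5409
5409 → 5⁴ + 4⁴ + 0⁴ + 9⁴ = 625 + 256 + 0 + 6561 = 7442
7442 → 7⁴ + 4⁴ + 4⁴ + 2⁴ = 2401 + 256 + 256 + 16 = 2929
2929 → 2⁴ + 9⁴ + 2⁴ + 9⁴ = 16 + 6561 + 16 + 6561 = 13154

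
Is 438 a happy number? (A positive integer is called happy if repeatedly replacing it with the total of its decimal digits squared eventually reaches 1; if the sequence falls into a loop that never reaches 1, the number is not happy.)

438 → 89
89 → 145
145 → 42
42 → 20
20 → 4
4 → 16
16 → 37
37 → 58
58 → 89  — 89 already seen; the sequence cycles without reaching 1.

not happy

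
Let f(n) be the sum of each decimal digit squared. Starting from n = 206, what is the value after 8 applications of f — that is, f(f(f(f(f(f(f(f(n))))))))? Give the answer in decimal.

20

206 → 2² + 0² + 6² = 4 + 0 + 36 = 40
40 → 4² + 0² = 16 + 0 = 16
16 → 1² + 6² = 1 + 36 = 37
37 → 3² + 7² = 9 + 49 = 58
58 → 5² + 8² = 25 + 64 = 89
89 → 8² + 9² = 64 + 81 = 145
145 → 1² + 4² + 5² = 1 + 16 + 25 = 42
42 → 4² + 2² = 16 + 4 = 20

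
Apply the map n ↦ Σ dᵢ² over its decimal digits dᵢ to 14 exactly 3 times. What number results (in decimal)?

14 → 1² + 4² = 1 + 16 = 17
17 → 1² + 7² = 1 + 49 = 50
50 → 5² + 0² = 25 + 0 = 25

25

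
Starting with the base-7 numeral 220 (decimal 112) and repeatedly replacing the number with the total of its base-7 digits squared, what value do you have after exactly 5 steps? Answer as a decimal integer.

8

112 = (2,2,0)_7 → 8
8 = (1,1)_7 → 2
2 = (2)_7 → 4
4 = (4)_7 → 16
16 = (2,2)_7 → 8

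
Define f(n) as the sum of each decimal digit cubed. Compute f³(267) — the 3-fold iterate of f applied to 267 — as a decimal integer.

792

267 → 2³ + 6³ + 7³ = 8 + 216 + 343 = 567
567 → 5³ + 6³ + 7³ = 125 + 216 + 343 = 684
684 → 6³ + 8³ + 4³ = 216 + 512 + 64 = 792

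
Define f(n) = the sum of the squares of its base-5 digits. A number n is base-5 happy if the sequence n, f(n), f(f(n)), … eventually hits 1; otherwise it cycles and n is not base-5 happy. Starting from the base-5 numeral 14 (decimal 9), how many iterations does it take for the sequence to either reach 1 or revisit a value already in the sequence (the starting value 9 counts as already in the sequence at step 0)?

3

9 = (1,4)_5 → 1² + 4² = 17
17 = (3,2)_5 → 3² + 2² = 13
13 = (2,3)_5 → 2² + 3² = 13  — 13 repeats.
That took 3 steps.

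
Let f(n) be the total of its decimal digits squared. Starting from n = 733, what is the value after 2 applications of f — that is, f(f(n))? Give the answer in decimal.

733 → 67
67 → 85

85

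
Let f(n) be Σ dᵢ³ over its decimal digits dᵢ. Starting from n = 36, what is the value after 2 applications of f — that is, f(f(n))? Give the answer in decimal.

36 → 243
243 → 99

99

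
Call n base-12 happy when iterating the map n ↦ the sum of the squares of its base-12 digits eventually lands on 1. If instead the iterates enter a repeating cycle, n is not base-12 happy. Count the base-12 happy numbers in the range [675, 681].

1

675: 675 → 89 → 74 → 40 → 25 → 5 → 25  — not base-12 happy
676: 676 → 96 → 64 → 41 → 34 → 104 → 128 → 164 → 66 → 61 → 26 → 8 → 64  — not base-12 happy
677: 677 → 105 → 145 → 2 → 4 → 16 → 17 → 26 → 8 → 64 → 41 → 34 → 104 → 128 → 164 → 66 → 61 → 26  — not base-12 happy
678: 678 → 116 → 145 → 2 → 4 → 16 → 17 → 26 → 8 → 64 → 41 → 34 → 104 → 128 → 164 → 66 → 61 → 26  — not base-12 happy
679: 679 → 129 → 181 → 11 → 121 → 101 → 89 → 74 → 40 → 25 → 5 → 25  — not base-12 happy
680: 680 → 144 → 1  — base-12 happy
681: 681 → 161 → 27 → 13 → 2 → 4 → 16 → 17 → 26 → 8 → 64 → 41 → 34 → 104 → 128 → 164 → 66 → 61 → 26  — not base-12 happy
base-12 happy: 680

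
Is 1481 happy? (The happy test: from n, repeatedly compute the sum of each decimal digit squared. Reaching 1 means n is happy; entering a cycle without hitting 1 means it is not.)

happy

1481 → 1² + 4² + 8² + 1² = 82
82 → 8² + 2² = 68
68 → 6² + 8² = 100
100 → 1² + 0² + 0² = 1  — reached 1.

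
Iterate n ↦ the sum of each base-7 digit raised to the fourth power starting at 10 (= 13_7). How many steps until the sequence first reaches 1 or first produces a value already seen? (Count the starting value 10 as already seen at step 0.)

10 = (1,3)_7 → 1⁴ + 3⁴ = 82
82 = (1,4,5)_7 → 1⁴ + 4⁴ + 5⁴ = 882
882 = (2,4,0,0)_7 → 2⁴ + 4⁴ + 0⁴ + 0⁴ = 272
272 = (5,3,6)_7 → 5⁴ + 3⁴ + 6⁴ = 2002
2002 = (5,5,6,0)_7 → 5⁴ + 5⁴ + 6⁴ + 0⁴ = 2546
2546 = (1,0,2,6,5)_7 → 1⁴ + 0⁴ + 2⁴ + 6⁴ + 5⁴ = 1938
1938 = (5,4,3,6)_7 → 5⁴ + 4⁴ + 3⁴ + 6⁴ = 2258
2258 = (6,4,0,4)_7 → 6⁴ + 4⁴ + 0⁴ + 4⁴ = 1808
1808 = (5,1,6,2)_7 → 5⁴ + 1⁴ + 6⁴ + 2⁴ = 1938  — 1938 repeats.
That took 9 steps.

9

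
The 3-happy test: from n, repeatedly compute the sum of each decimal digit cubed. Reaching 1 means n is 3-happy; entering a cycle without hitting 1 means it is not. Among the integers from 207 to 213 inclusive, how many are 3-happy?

207: 207 → 351 → 153 → 153  — not 3-happy
208: 208 → 520 → 133 → 55 → 250 → 133  — not 3-happy
209: 209 → 737 → 713 → 371 → 371  — not 3-happy
210: 210 → 9 → 729 → 1080 → 513 → 153 → 153  — not 3-happy
211: 211 → 10 → 1  — 3-happy
212: 212 → 17 → 344 → 155 → 251 → 134 → 92 → 737 → 713 → 371 → 371  — not 3-happy
213: 213 → 36 → 243 → 99 → 1458 → 702 → 351 → 153 → 153  — not 3-happy
3-happy: 211

1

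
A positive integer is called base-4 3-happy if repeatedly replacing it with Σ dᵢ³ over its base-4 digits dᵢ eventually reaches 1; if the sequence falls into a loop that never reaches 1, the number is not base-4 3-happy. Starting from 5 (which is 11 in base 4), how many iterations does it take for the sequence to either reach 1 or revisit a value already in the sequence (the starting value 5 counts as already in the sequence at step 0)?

3

5 = (1,1)_4 → 1³ + 1³ = 1 + 1 = 2
2 = (2)_4 → 2³ = 8
8 = (2,0)_4 → 2³ + 0³ = 8 + 0 = 8  — 8 repeats.
That took 3 steps.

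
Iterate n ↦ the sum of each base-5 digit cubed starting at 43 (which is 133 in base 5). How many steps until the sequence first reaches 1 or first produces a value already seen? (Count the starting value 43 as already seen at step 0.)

5

43 = (1,3,3)_5 → 1³ + 3³ + 3³ = 55
55 = (2,1,0)_5 → 2³ + 1³ + 0³ = 9
9 = (1,4)_5 → 1³ + 4³ = 65
65 = (2,3,0)_5 → 2³ + 3³ + 0³ = 35
35 = (1,2,0)_5 → 1³ + 2³ + 0³ = 9  — 9 repeats.
That took 5 steps.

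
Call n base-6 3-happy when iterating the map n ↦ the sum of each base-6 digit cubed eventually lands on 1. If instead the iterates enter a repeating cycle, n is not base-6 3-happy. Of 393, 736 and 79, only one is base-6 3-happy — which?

393: 393 → 217 → 2 → 8 → 9 → 28 → 128 → 62 → 73 → 9  — repeats 9 (not base-6 3-happy)
736: 736 → 107 → 258 → 3 → 27 → 91 → 36 → 1  — reaches 1 (base-6 3-happy)
79: 79 → 10 → 65 → 190 → 190  — repeats 190 (not base-6 3-happy)

736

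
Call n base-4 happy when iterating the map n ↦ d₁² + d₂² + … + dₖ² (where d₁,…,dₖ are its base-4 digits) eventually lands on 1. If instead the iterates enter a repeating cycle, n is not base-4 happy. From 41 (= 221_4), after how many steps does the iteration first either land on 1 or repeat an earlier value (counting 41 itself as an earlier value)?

41 = (2,2,1)_4 → 2² + 2² + 1² = 4 + 4 + 1 = 9
9 = (2,1)_4 → 2² + 1² = 4 + 1 = 5
5 = (1,1)_4 → 1² + 1² = 1 + 1 = 2
2 = (2)_4 → 2² = 4
4 = (1,0)_4 → 1² + 0² = 1 + 0 = 1  — reached 1.
That took 5 steps.

5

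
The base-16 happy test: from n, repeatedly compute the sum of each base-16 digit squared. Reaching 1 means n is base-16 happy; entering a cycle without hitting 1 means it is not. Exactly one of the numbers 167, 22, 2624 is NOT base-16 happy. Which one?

167: 167 → 149 → 106 → 136 → 128 → 64 → 16 → 1  — reaches 1 (base-16 happy)
22: 22 → 37 → 29 → 170 → 200 → 208 → 169 → 181 → 146 → 85 → 50 → 13 → 169  — repeats 169 (not base-16 happy)
2624: 2624 → 116 → 65 → 17 → 2 → 4 → 16 → 1  — reaches 1 (base-16 happy)

22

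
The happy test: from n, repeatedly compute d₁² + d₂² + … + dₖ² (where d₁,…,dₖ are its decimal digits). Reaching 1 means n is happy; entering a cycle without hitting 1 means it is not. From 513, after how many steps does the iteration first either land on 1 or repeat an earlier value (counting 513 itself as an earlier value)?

14

513 → 5² + 1² + 3² = 25 + 1 + 9 = 35
35 → 3² + 5² = 9 + 25 = 34
34 → 3² + 4² = 9 + 16 = 25
25 → 2² + 5² = 4 + 25 = 29
29 → 2² + 9² = 4 + 81 = 85
85 → 8² + 5² = 64 + 25 = 89
89 → 8² + 9² = 64 + 81 = 145
145 → 1² + 4² + 5² = 1 + 16 + 25 = 42
42 → 4² + 2² = 16 + 4 = 20
20 → 2² + 0² = 4 + 0 = 4
4 → 4² = 16
16 → 1² + 6² = 1 + 36 = 37
37 → 3² + 7² = 9 + 49 = 58
58 → 5² + 8² = 25 + 64 = 89  — 89 repeats.
That took 14 steps.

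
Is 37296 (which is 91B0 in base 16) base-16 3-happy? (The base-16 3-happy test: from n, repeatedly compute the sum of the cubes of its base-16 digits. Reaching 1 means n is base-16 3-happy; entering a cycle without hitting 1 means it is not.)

not base-16 3-happy

37296 = (9,1,11,0)_16 → 9³ + 1³ + 11³ + 0³ = 729 + 1 + 1331 + 0 = 2061
2061 = (8,0,13)_16 → 8³ + 0³ + 13³ = 512 + 0 + 2197 = 2709
2709 = (10,9,5)_16 → 10³ + 9³ + 5³ = 1000 + 729 + 125 = 1854
1854 = (7,3,14)_16 → 7³ + 3³ + 14³ = 343 + 27 + 2744 = 3114
3114 = (12,2,10)_16 → 12³ + 2³ + 10³ = 1728 + 8 + 1000 = 2736
2736 = (10,11,0)_16 → 10³ + 11³ + 0³ = 1000 + 1331 + 0 = 2331
2331 = (9,1,11)_16 → 9³ + 1³ + 11³ = 729 + 1 + 1331 = 2061  — 2061 already seen; the sequence cycles without reaching 1.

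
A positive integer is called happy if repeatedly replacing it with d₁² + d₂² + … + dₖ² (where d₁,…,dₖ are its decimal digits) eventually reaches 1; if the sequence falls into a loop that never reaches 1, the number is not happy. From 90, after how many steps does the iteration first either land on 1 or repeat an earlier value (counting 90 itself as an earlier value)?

90 → 9² + 0² = 81 + 0 = 81
81 → 8² + 1² = 64 + 1 = 65
65 → 6² + 5² = 36 + 25 = 61
61 → 6² + 1² = 36 + 1 = 37
37 → 3² + 7² = 9 + 49 = 58
58 → 5² + 8² = 25 + 64 = 89
89 → 8² + 9² = 64 + 81 = 145
145 → 1² + 4² + 5² = 1 + 16 + 25 = 42
42 → 4² + 2² = 16 + 4 = 20
20 → 2² + 0² = 4 + 0 = 4
4 → 4² = 16
16 → 1² + 6² = 1 + 36 = 37  — 37 repeats.
That took 12 steps.

12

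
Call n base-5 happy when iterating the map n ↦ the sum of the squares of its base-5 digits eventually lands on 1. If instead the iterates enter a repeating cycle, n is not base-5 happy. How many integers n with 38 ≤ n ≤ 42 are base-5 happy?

1

38: 38 → 14 → 20 → 16 → 10 → 4 → 16  (repeats 16)
39: 39 → 21 → 17 → 13 → 13  (repeats 13)
40: 40 → 10 → 4 → 16 → 10  (repeats 10)
41: 41 → 11 → 5 → 1  (reaches 1)
42: 42 → 14 → 20 → 16 → 10 → 4 → 16  (repeats 16)
base-5 happy: 41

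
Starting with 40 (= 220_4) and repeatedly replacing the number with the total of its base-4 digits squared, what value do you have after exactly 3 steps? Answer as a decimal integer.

40 = (2,2,0)_4 → 2² + 2² + 0² = 4 + 4 + 0 = 8
8 = (2,0)_4 → 2² + 0² = 4 + 0 = 4
4 = (1,0)_4 → 1² + 0² = 1 + 0 = 1

1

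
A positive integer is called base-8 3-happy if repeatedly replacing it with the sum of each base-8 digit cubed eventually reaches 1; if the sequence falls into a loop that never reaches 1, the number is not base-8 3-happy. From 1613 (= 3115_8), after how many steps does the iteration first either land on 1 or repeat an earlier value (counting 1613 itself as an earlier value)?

12

1613 = (3,1,1,5)_8 → 3³ + 1³ + 1³ + 5³ = 154
154 = (2,3,2)_8 → 2³ + 3³ + 2³ = 43
43 = (5,3)_8 → 5³ + 3³ = 152
152 = (2,3,0)_8 → 2³ + 3³ + 0³ = 35
35 = (4,3)_8 → 4³ + 3³ = 91
91 = (1,3,3)_8 → 1³ + 3³ + 3³ = 55
55 = (6,7)_8 → 6³ + 7³ = 559
559 = (1,0,5,7)_8 → 1³ + 0³ + 5³ + 7³ = 469
469 = (7,2,5)_8 → 7³ + 2³ + 5³ = 476
476 = (7,3,4)_8 → 7³ + 3³ + 4³ = 434
434 = (6,6,2)_8 → 6³ + 6³ + 2³ = 440
440 = (6,7,0)_8 → 6³ + 7³ + 0³ = 559  — 559 repeats.
That took 12 steps.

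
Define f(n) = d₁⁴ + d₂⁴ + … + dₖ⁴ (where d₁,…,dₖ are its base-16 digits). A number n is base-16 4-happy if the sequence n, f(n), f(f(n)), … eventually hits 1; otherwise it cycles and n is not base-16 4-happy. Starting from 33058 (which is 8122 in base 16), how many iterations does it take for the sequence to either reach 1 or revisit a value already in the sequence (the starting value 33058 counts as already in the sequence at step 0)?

6

33058 = (8,1,2,2)_16 → 8⁴ + 1⁴ + 2⁴ + 2⁴ = 4096 + 1 + 16 + 16 = 4129
4129 = (1,0,2,1)_16 → 1⁴ + 0⁴ + 2⁴ + 1⁴ = 1 + 0 + 16 + 1 = 18
18 = (1,2)_16 → 1⁴ + 2⁴ = 1 + 16 = 17
17 = (1,1)_16 → 1⁴ + 1⁴ = 1 + 1 = 2
2 = (2)_16 → 2⁴ = 16
16 = (1,0)_16 → 1⁴ + 0⁴ = 1 + 0 = 1  — reached 1.
That took 6 steps.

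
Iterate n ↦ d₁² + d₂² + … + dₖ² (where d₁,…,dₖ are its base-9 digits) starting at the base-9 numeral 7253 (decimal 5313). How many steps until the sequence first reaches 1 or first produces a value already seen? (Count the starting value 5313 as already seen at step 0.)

7

5313 = (7,2,5,3)_9 → 7² + 2² + 5² + 3² = 87
87 = (1,0,6)_9 → 1² + 0² + 6² = 37
37 = (4,1)_9 → 4² + 1² = 17
17 = (1,8)_9 → 1² + 8² = 65
65 = (7,2)_9 → 7² + 2² = 53
53 = (5,8)_9 → 5² + 8² = 89
89 = (1,0,8)_9 → 1² + 0² + 8² = 65  — 65 repeats.
That took 7 steps.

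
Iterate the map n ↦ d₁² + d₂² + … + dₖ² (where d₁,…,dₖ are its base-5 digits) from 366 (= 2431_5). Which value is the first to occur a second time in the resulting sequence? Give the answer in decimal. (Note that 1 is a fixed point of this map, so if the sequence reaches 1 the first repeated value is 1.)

366 = (2,4,3,1)_5 → 2² + 4² + 3² + 1² = 4 + 16 + 9 + 1 = 30
30 = (1,1,0)_5 → 1² + 1² + 0² = 1 + 1 + 0 = 2
2 = (2)_5 → 2² = 4
4 = (4)_5 → 4² = 16
16 = (3,1)_5 → 3² + 1² = 9 + 1 = 10
10 = (2,0)_5 → 2² + 0² = 4 + 0 = 4  — 4 already appeared earlier.

4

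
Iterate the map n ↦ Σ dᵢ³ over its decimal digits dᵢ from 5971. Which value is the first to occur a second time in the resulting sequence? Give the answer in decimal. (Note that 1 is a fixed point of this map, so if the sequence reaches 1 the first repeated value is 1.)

5971 → 5³ + 9³ + 7³ + 1³ = 125 + 729 + 343 + 1 = 1198
1198 → 1³ + 1³ + 9³ + 8³ = 1 + 1 + 729 + 512 = 1243
1243 → 1³ + 2³ + 4³ + 3³ = 1 + 8 + 64 + 27 = 100
100 → 1³ + 0³ + 0³ = 1 + 0 + 0 = 1  — reached the fixed point 1.
1 → 1, so 1 is the first repeated value.

1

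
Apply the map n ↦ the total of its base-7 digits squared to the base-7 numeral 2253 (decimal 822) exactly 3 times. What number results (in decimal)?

26

822 = (2,2,5,3)_7 → 42
42 = (6,0)_7 → 36
36 = (5,1)_7 → 26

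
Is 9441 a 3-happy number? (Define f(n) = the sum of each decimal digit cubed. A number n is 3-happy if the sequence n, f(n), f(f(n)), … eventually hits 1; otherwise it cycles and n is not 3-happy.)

not 3-happy

9441 → 9³ + 4³ + 4³ + 1³ = 858
858 → 8³ + 5³ + 8³ = 1149
1149 → 1³ + 1³ + 4³ + 9³ = 795
795 → 7³ + 9³ + 5³ = 1197
1197 → 1³ + 1³ + 9³ + 7³ = 1074
1074 → 1³ + 0³ + 7³ + 4³ = 408
408 → 4³ + 0³ + 8³ = 576
576 → 5³ + 7³ + 6³ = 684
684 → 6³ + 8³ + 4³ = 792
792 → 7³ + 9³ + 2³ = 1080
1080 → 1³ + 0³ + 8³ + 0³ = 513
513 → 5³ + 1³ + 3³ = 153
153 → 1³ + 5³ + 3³ = 153  — 153 already seen; the sequence cycles without reaching 1.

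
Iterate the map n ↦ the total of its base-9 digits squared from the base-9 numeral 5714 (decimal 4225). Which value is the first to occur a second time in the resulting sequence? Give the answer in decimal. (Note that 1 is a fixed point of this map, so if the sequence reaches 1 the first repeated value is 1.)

1

4225 = (5,7,1,4)_9 → 5² + 7² + 1² + 4² = 25 + 49 + 1 + 16 = 91
91 = (1,1,1)_9 → 1² + 1² + 1² = 1 + 1 + 1 = 3
3 = (3)_9 → 3² = 9
9 = (1,0)_9 → 1² + 0² = 1 + 0 = 1  — reached the fixed point 1.
1 → 1, so 1 is the first repeated value.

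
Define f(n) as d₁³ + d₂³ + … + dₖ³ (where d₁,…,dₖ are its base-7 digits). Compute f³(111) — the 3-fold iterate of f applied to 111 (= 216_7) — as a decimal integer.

111 = (2,1,6)_7 → 2³ + 1³ + 6³ = 225
225 = (4,4,1)_7 → 4³ + 4³ + 1³ = 129
129 = (2,4,3)_7 → 2³ + 4³ + 3³ = 99

99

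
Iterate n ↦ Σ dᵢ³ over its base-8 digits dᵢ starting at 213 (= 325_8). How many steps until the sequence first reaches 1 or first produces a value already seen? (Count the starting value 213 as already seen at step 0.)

213 = (3,2,5)_8 → 160
160 = (2,4,0)_8 → 72
72 = (1,1,0)_8 → 2
2 = (2)_8 → 8
8 = (1,0)_8 → 1  — reached 1.
That took 5 steps.

5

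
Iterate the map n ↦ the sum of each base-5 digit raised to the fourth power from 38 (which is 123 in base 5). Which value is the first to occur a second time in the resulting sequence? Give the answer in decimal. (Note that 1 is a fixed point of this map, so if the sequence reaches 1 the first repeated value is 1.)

38 = (1,2,3)_5 → 1⁴ + 2⁴ + 3⁴ = 1 + 16 + 81 = 98
98 = (3,4,3)_5 → 3⁴ + 4⁴ + 3⁴ = 81 + 256 + 81 = 418
418 = (3,1,3,3)_5 → 3⁴ + 1⁴ + 3⁴ + 3⁴ = 81 + 1 + 81 + 81 = 244
244 = (1,4,3,4)_5 → 1⁴ + 4⁴ + 3⁴ + 4⁴ = 1 + 256 + 81 + 256 = 594
594 = (4,3,3,4)_5 → 4⁴ + 3⁴ + 3⁴ + 4⁴ = 256 + 81 + 81 + 256 = 674
674 = (1,0,1,4,4)_5 → 1⁴ + 0⁴ + 1⁴ + 4⁴ + 4⁴ = 1 + 0 + 1 + 256 + 256 = 514
514 = (4,0,2,4)_5 → 4⁴ + 0⁴ + 2⁴ + 4⁴ = 256 + 0 + 16 + 256 = 528
528 = (4,1,0,3)_5 → 4⁴ + 1⁴ + 0⁴ + 3⁴ = 256 + 1 + 0 + 81 = 338
338 = (2,3,2,3)_5 → 2⁴ + 3⁴ + 2⁴ + 3⁴ = 16 + 81 + 16 + 81 = 194
194 = (1,2,3,4)_5 → 1⁴ + 2⁴ + 3⁴ + 4⁴ = 1 + 16 + 81 + 256 = 354
354 = (2,4,0,4)_5 → 2⁴ + 4⁴ + 0⁴ + 4⁴ = 16 + 256 + 0 + 256 = 528  — 528 already appeared earlier.

528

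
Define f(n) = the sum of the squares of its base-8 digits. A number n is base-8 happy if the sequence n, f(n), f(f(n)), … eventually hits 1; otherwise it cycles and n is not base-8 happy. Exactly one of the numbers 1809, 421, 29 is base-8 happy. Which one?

1809: 1809 → 30 → 45 → 50 → 40 → 25 → 10 → 5 → 25  — repeats 25 (not base-8 happy)
421: 421 → 77 → 27 → 18 → 8 → 1  — reaches 1 (base-8 happy)
29: 29 → 34 → 20 → 20  — repeats 20 (not base-8 happy)

421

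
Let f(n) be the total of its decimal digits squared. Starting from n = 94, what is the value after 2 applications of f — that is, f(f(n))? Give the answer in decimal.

94 → 97
97 → 130

130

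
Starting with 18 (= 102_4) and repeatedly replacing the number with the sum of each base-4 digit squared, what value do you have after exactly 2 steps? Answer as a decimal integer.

2

18 = (1,0,2)_4 → 1² + 0² + 2² = 1 + 0 + 4 = 5
5 = (1,1)_4 → 1² + 1² = 1 + 1 = 2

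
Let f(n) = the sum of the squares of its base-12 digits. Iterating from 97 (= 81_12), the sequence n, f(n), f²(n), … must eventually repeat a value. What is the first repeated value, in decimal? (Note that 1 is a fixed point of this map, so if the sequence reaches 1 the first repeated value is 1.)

97 = (8,1)_12 → 8² + 1² = 65
65 = (5,5)_12 → 5² + 5² = 50
50 = (4,2)_12 → 4² + 2² = 20
20 = (1,8)_12 → 1² + 8² = 65  — 65 already appeared earlier.

65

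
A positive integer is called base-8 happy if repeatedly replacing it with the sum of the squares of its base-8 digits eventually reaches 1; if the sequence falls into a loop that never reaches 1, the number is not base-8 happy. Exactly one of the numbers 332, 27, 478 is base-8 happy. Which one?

27

332: 332 → 42 → 29 → 34 → 20 → 20  — repeats 20 (not base-8 happy)
27: 27 → 18 → 8 → 1  — reaches 1 (base-8 happy)
478: 478 → 94 → 46 → 61 → 74 → 6 → 36 → 32 → 16 → 4 → 16  — repeats 16 (not base-8 happy)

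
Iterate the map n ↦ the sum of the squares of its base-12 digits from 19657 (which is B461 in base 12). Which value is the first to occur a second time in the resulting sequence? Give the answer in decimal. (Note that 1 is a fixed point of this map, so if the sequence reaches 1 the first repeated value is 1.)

19657 = (11,4,6,1)_12 → 174
174 = (1,2,6)_12 → 41
41 = (3,5)_12 → 34
34 = (2,10)_12 → 104
104 = (8,8)_12 → 128
128 = (10,8)_12 → 164
164 = (1,1,8)_12 → 66
66 = (5,6)_12 → 61
61 = (5,1)_12 → 26
26 = (2,2)_12 → 8
8 = (8)_12 → 64
64 = (5,4)_12 → 41  — 41 already appeared earlier.

41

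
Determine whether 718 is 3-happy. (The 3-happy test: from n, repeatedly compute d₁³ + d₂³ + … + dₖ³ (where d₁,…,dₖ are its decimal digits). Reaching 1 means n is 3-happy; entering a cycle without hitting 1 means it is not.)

718 → 7³ + 1³ + 8³ = 856
856 → 8³ + 5³ + 6³ = 853
853 → 8³ + 5³ + 3³ = 664
664 → 6³ + 6³ + 4³ = 496
496 → 4³ + 9³ + 6³ = 1009
1009 → 1³ + 0³ + 0³ + 9³ = 730
730 → 7³ + 3³ + 0³ = 370
370 → 3³ + 7³ + 0³ = 370  — 370 already seen; the sequence cycles without reaching 1.

not 3-happy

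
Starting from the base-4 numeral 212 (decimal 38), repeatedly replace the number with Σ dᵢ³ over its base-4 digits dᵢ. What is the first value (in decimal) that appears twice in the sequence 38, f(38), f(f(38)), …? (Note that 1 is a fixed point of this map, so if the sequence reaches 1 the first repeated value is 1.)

8

38 = (2,1,2)_4 → 2³ + 1³ + 2³ = 8 + 1 + 8 = 17
17 = (1,0,1)_4 → 1³ + 0³ + 1³ = 1 + 0 + 1 = 2
2 = (2)_4 → 2³ = 8
8 = (2,0)_4 → 2³ + 0³ = 8 + 0 = 8  — 8 already appeared earlier.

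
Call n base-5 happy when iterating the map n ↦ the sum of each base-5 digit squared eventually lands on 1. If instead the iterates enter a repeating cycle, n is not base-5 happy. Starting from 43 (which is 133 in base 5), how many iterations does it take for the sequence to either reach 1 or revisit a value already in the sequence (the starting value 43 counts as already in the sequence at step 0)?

43 = (1,3,3)_5 → 1² + 3² + 3² = 1 + 9 + 9 = 19
19 = (3,4)_5 → 3² + 4² = 9 + 16 = 25
25 = (1,0,0)_5 → 1² + 0² + 0² = 1 + 0 + 0 = 1  — reached 1.
That took 3 steps.

3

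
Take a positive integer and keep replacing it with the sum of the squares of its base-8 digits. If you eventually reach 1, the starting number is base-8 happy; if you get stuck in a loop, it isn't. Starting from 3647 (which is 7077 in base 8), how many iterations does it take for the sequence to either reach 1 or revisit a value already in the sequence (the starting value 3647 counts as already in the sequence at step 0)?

3647 = (7,0,7,7)_8 → 7² + 0² + 7² + 7² = 49 + 0 + 49 + 49 = 147
147 = (2,2,3)_8 → 2² + 2² + 3² = 4 + 4 + 9 = 17
17 = (2,1)_8 → 2² + 1² = 4 + 1 = 5
5 = (5)_8 → 5² = 25
25 = (3,1)_8 → 3² + 1² = 9 + 1 = 10
10 = (1,2)_8 → 1² + 2² = 1 + 4 = 5  — 5 repeats.
That took 6 steps.

6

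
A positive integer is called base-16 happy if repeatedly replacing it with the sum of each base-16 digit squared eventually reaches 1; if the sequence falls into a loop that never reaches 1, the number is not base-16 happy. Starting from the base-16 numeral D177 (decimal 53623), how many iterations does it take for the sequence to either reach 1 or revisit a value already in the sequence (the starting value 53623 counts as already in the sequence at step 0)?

53623 = (13,1,7,7)_16 → 13² + 1² + 7² + 7² = 169 + 1 + 49 + 49 = 268
268 = (1,0,12)_16 → 1² + 0² + 12² = 1 + 0 + 144 = 145
145 = (9,1)_16 → 9² + 1² = 81 + 1 = 82
82 = (5,2)_16 → 5² + 2² = 25 + 4 = 29
29 = (1,13)_16 → 1² + 13² = 1 + 169 = 170
170 = (10,10)_16 → 10² + 10² = 100 + 100 = 200
200 = (12,8)_16 → 12² + 8² = 144 + 64 = 208
208 = (13,0)_16 → 13² + 0² = 169 + 0 = 169
169 = (10,9)_16 → 10² + 9² = 100 + 81 = 181
181 = (11,5)_16 → 11² + 5² = 121 + 25 = 146
146 = (9,2)_16 → 9² + 2² = 81 + 4 = 85
85 = (5,5)_16 → 5² + 5² = 25 + 25 = 50
50 = (3,2)_16 → 3² + 2² = 9 + 4 = 13
13 = (13)_16 → 13² = 169  — 169 repeats.
That took 14 steps.

14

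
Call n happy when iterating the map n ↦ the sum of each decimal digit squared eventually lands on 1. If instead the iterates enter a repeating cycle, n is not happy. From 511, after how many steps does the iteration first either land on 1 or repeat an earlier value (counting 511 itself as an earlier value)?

15

511 → 5² + 1² + 1² = 25 + 1 + 1 = 27
27 → 2² + 7² = 4 + 49 = 53
53 → 5² + 3² = 25 + 9 = 34
34 → 3² + 4² = 9 + 16 = 25
25 → 2² + 5² = 4 + 25 = 29
29 → 2² + 9² = 4 + 81 = 85
85 → 8² + 5² = 64 + 25 = 89
89 → 8² + 9² = 64 + 81 = 145
145 → 1² + 4² + 5² = 1 + 16 + 25 = 42
42 → 4² + 2² = 16 + 4 = 20
20 → 2² + 0² = 4 + 0 = 4
4 → 4² = 16
16 → 1² + 6² = 1 + 36 = 37
37 → 3² + 7² = 9 + 49 = 58
58 → 5² + 8² = 25 + 64 = 89  — 89 repeats.
That took 15 steps.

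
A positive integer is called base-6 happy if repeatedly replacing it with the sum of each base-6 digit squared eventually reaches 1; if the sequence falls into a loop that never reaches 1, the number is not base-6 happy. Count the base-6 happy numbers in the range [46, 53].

1

46: 46 → 18 → 9 → 10 → 17 → 29 → 41 → 26 → 20 → 13 → 5 → 25 → 17  (repeats 17)
47: 47 → 27 → 25 → 17 → 29 → 41 → 26 → 20 → 13 → 5 → 25  (repeats 25)
48: 48 → 5 → 25 → 17 → 29 → 41 → 26 → 20 → 13 → 5  (repeats 5)
49: 49 → 6 → 1  (reaches 1)
50: 50 → 9 → 10 → 17 → 29 → 41 → 26 → 20 → 13 → 5 → 25 → 17  (repeats 17)
51: 51 → 14 → 8 → 5 → 25 → 17 → 29 → 41 → 26 → 20 → 13 → 5  (repeats 5)
52: 52 → 21 → 18 → 9 → 10 → 17 → 29 → 41 → 26 → 20 → 13 → 5 → 25 → 17  (repeats 17)
53: 53 → 30 → 25 → 17 → 29 → 41 → 26 → 20 → 13 → 5 → 25  (repeats 25)
base-6 happy: 49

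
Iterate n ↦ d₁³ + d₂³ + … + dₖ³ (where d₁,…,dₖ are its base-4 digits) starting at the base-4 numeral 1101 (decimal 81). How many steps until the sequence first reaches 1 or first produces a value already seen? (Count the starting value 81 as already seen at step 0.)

5

81 = (1,1,0,1)_4 → 3
3 = (3)_4 → 27
27 = (1,2,3)_4 → 36
36 = (2,1,0)_4 → 9
9 = (2,1)_4 → 9  — 9 repeats.
That took 5 steps.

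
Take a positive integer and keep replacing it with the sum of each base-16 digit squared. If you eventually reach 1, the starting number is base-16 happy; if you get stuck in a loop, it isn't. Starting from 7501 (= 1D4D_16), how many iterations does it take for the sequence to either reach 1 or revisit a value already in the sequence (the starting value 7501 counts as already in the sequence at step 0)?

7501 = (1,13,4,13)_16 → 355
355 = (1,6,3)_16 → 46
46 = (2,14)_16 → 200
200 = (12,8)_16 → 208
208 = (13,0)_16 → 169
169 = (10,9)_16 → 181
181 = (11,5)_16 → 146
146 = (9,2)_16 → 85
85 = (5,5)_16 → 50
50 = (3,2)_16 → 13
13 = (13)_16 → 169  — 169 repeats.
That took 11 steps.

11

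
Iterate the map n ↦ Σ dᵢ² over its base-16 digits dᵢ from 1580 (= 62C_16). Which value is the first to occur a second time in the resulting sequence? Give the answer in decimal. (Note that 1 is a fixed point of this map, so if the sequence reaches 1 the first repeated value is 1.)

1580 = (6,2,12)_16 → 6² + 2² + 12² = 36 + 4 + 144 = 184
184 = (11,8)_16 → 11² + 8² = 121 + 64 = 185
185 = (11,9)_16 → 11² + 9² = 121 + 81 = 202
202 = (12,10)_16 → 12² + 10² = 144 + 100 = 244
244 = (15,4)_16 → 15² + 4² = 225 + 16 = 241
241 = (15,1)_16 → 15² + 1² = 225 + 1 = 226
226 = (14,2)_16 → 14² + 2² = 196 + 4 = 200
200 = (12,8)_16 → 12² + 8² = 144 + 64 = 208
208 = (13,0)_16 → 13² + 0² = 169 + 0 = 169
169 = (10,9)_16 → 10² + 9² = 100 + 81 = 181
181 = (11,5)_16 → 11² + 5² = 121 + 25 = 146
146 = (9,2)_16 → 9² + 2² = 81 + 4 = 85
85 = (5,5)_16 → 5² + 5² = 25 + 25 = 50
50 = (3,2)_16 → 3² + 2² = 9 + 4 = 13
13 = (13)_16 → 13² = 169  — 169 already appeared earlier.

169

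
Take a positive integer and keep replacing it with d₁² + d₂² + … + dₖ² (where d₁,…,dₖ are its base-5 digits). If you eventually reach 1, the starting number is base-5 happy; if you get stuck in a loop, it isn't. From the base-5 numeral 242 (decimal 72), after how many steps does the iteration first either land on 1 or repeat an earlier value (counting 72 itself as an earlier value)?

72 = (2,4,2)_5 → 2² + 4² + 2² = 4 + 16 + 4 = 24
24 = (4,4)_5 → 4² + 4² = 16 + 16 = 32
32 = (1,1,2)_5 → 1² + 1² + 2² = 1 + 1 + 4 = 6
6 = (1,1)_5 → 1² + 1² = 1 + 1 = 2
2 = (2)_5 → 2² = 4
4 = (4)_5 → 4² = 16
16 = (3,1)_5 → 3² + 1² = 9 + 1 = 10
10 = (2,0)_5 → 2² + 0² = 4 + 0 = 4  — 4 repeats.
That took 8 steps.

8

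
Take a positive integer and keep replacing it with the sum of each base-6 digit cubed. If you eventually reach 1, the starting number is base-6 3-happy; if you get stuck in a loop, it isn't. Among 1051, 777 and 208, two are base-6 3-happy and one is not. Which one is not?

1051: 1051 → 191 → 251 → 251  — repeats 251 (not base-6 3-happy)
777: 777 → 108 → 27 → 91 → 36 → 1  — reaches 1 (base-6 3-happy)
208: 208 → 253 → 3 → 27 → 91 → 36 → 1  — reaches 1 (base-6 3-happy)

1051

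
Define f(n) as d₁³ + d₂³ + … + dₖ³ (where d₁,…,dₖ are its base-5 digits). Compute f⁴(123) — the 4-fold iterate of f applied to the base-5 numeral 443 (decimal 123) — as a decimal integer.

123 = (4,4,3)_5 → 155
155 = (1,1,1,0)_5 → 3
3 = (3)_5 → 27
27 = (1,0,2)_5 → 9

9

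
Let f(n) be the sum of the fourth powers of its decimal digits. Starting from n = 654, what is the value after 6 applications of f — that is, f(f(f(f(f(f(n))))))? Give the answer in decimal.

7444

654 → 6⁴ + 5⁴ + 4⁴ = 2177
2177 → 2⁴ + 1⁴ + 7⁴ + 7⁴ = 4819
4819 → 4⁴ + 8⁴ + 1⁴ + 9⁴ = 10914
10914 → 1⁴ + 0⁴ + 9⁴ + 1⁴ + 4⁴ = 6819
6819 → 6⁴ + 8⁴ + 1⁴ + 9⁴ = 11954
11954 → 1⁴ + 1⁴ + 9⁴ + 5⁴ + 4⁴ = 7444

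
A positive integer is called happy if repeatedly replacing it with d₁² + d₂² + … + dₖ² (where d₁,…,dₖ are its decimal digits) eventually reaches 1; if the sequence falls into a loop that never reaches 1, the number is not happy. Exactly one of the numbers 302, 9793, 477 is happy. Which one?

302: 302 → 13 → 10 → 1  — reaches 1 (happy)
9793: 9793 → 220 → 8 → 64 → 52 → 29 → 85 → 89 → 145 → 42 → 20 → 4 → 16 → 37 → 58 → 89  — repeats 89 (not happy)
477: 477 → 114 → 18 → 65 → 61 → 37 → 58 → 89 → 145 → 42 → 20 → 4 → 16 → 37  — repeats 37 (not happy)

302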